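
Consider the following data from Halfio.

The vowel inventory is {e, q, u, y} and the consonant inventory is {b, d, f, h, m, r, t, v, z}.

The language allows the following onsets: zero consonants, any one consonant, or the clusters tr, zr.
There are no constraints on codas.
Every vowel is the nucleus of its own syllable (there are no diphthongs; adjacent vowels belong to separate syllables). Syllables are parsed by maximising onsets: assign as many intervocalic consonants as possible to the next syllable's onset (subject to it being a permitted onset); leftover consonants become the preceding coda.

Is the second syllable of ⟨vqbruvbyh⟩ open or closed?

closed

The vowels are q, u, y — 3 nuclei, so 3 syllables.
V1 /q/ – V2 /u/: /br/ splits as /b/ + /r/ (/r/ is the longest suffix that is a licit onset).
V2 /u/ – V3 /y/: /vb/ — longest licit onset from the right is /b/, leaving /v/ as coda.
Syllabification: vqb.ruv.byh.
Syllable 2 is /ruv/ with coda /v/, so it is closed.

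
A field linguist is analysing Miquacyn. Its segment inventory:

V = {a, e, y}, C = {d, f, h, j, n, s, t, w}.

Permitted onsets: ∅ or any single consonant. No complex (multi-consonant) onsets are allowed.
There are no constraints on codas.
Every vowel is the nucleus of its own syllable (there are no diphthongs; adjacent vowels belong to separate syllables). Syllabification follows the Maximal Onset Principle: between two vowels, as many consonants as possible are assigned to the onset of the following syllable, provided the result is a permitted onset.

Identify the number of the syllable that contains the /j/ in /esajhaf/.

2

The vowels are e, a, a — 3 nuclei, so 3 syllables.
V1 /e/ – V2 /a/: /s/ is a single consonant, so it becomes the next onset.
V2 /a/ – V3 /a/: /jh/; trying suffixes from longest down, /h/ is the first permitted one, so coda /j/ | onset /h/.
Putting it together: e.saj.haf.
The /j/ is in the coda of syllable 2 (/saj/).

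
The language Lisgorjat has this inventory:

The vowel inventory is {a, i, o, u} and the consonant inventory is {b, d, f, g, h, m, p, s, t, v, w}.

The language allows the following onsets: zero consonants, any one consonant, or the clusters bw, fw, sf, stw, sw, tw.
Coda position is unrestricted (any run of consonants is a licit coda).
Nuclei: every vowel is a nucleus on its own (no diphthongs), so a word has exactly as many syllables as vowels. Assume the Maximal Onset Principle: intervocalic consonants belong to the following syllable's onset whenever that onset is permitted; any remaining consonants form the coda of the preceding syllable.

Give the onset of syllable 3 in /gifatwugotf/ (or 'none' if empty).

tw

Vowels present: i, a, u, o; each is a nucleus, giving 4 syllables.
σ1/σ2 boundary: just /f/ — single C goes to the following onset.
σ2/σ3 boundary: /tw/ — entire cluster is a permitted onset → onset /tw/, coda ∅.
σ3/σ4 boundary: /g/ → onset of the next syllable (single consonants are always licit onsets).
Result: gi.fa.twu.gotf.
Syllable 3 is /twu/: onset /tw/, nucleus /u/, coda ∅.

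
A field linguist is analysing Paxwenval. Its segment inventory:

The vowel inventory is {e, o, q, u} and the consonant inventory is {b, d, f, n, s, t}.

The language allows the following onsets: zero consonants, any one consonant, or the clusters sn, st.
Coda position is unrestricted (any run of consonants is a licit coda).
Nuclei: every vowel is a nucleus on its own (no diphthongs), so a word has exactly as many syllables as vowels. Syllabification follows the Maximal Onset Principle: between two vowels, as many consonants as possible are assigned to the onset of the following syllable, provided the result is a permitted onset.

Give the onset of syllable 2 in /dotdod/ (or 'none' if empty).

Vowels present: o, o; each is a nucleus, giving 2 syllables.
Between /o/ (V1) and /o/ (V2): /td/; trying suffixes from longest down, /d/ is the first permitted one, so coda /t/ | onset /d/.
Syllabification: dot.dod.
Syllable 2 is /dod/: onset /d/, nucleus /o/, coda /d/.

d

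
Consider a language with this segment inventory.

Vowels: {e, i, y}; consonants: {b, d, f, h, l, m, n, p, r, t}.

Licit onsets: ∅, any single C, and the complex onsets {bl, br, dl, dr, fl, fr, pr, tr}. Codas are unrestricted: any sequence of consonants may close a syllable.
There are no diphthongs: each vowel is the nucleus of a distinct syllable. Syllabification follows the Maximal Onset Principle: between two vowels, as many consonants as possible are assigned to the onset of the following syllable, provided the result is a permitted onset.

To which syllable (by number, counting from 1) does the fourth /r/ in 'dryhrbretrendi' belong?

Nuclei (vowels): y, e, e, i → 4 syllables.
Between /y/ (V1) and /e/ (V2): cluster /hrbr/ — the longest permitted-onset suffix is /br/; onset = /br/, preceding coda = /hr/.
Between /e/ (V2) and /e/ (V3): /tr/ — entire cluster is a permitted onset → onset /tr/, coda ∅.
Between /e/ (V3) and /i/ (V4): /nd/; trying suffixes from longest down, /d/ is the first permitted one, so coda /n/ | onset /d/.
Syllabification: dryhr.bre.tren.di.
The fourth /r/ is in the onset of syllable 3 (/tren/).

3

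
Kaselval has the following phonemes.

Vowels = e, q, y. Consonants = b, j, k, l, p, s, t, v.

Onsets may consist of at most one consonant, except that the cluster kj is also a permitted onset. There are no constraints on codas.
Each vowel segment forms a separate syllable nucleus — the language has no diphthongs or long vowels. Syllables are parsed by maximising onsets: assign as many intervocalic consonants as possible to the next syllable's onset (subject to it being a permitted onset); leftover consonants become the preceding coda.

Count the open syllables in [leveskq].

The vowels are e, e, q — 3 nuclei, so 3 syllables.
Between /e/ (V1) and /e/ (V2): just /v/ — single C goes to the following onset.
Between /e/ (V2) and /q/ (V3): cluster /sk/ — the longest permitted-onset suffix is /k/; onset = /k/, preceding coda = /s/.
Result: le.ves.kq.
Classifying each syllable: /le/ (open), /ves/ (closed), /kq/ (open).
Open syllables: 2.

2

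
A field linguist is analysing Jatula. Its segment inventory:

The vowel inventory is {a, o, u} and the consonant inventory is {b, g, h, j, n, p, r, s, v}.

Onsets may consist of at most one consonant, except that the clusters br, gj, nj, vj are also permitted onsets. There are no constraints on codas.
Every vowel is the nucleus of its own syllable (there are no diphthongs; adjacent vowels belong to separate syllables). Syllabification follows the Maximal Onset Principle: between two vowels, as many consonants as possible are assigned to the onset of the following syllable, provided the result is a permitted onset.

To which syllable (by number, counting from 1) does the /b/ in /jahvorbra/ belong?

The vowels are a, o, a — 3 nuclei, so 3 syllables.
/a…o/ gap (V1→V2): /hv/ splits as /h/ + /v/ (/v/ is the longest suffix that is a licit onset).
/o…a/ gap (V2→V3): /rbr/ — longest licit onset from the right is /br/, leaving /r/ as coda.
So the parse is jah.vor.bra.
The /b/ is in the onset of syllable 3 (/bra/).

3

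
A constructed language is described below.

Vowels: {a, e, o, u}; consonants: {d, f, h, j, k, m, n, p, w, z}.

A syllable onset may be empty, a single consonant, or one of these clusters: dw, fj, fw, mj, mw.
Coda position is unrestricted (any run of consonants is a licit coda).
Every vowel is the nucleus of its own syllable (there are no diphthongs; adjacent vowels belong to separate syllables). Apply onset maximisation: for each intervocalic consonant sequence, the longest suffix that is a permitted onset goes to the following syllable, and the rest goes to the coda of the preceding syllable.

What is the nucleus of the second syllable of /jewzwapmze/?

a

The vowels are e, a, e — 3 nuclei, so 3 syllables.
The second nucleus (vowel 2 from the left) is /a/.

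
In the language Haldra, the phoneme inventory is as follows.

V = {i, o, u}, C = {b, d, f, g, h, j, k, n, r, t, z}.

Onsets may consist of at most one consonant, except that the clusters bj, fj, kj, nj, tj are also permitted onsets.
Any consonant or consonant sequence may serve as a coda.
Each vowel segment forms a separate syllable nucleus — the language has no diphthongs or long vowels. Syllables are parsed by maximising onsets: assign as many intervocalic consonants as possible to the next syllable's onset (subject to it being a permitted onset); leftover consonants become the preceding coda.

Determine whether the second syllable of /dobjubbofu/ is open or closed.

closed

Nuclei (vowels): o, u, o, u → 4 syllables.
Between /o/ (V1) and /u/ (V2): /bj/ — entire cluster is a permitted onset → onset /bj/, coda ∅.
Between /u/ (V2) and /o/ (V3): cluster /bb/ — the longest permitted-onset suffix is /b/; onset = /b/, preceding coda = /b/.
Between /o/ (V3) and /u/ (V4): /f/ is a single consonant, so it becomes the next onset.
Syllabification: do.bjub.bo.fu.
Syllable 2 is /bjub/ with coda /b/, so it is closed.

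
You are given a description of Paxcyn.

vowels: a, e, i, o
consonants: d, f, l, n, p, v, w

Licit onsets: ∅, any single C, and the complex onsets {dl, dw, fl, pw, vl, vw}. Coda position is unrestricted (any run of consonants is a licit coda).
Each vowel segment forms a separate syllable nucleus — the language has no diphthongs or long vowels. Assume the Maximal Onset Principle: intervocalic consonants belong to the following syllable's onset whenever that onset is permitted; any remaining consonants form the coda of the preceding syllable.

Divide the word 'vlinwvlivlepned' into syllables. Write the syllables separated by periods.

Nuclei (vowels): i, i, e, e → 4 syllables.
/i…i/ gap (V1→V2): cluster /nwvl/ — the longest permitted-onset suffix is /vl/; onset = /vl/, preceding coda = /nw/.
/i…e/ gap (V2→V3): /vl/ is a licit onset in full, so it all attaches to the next syllable.
/e…e/ gap (V3→V4): /pn/; trying suffixes from longest down, /n/ is the first permitted one, so coda /p/ | onset /n/.

vlinw.vli.vlep.ned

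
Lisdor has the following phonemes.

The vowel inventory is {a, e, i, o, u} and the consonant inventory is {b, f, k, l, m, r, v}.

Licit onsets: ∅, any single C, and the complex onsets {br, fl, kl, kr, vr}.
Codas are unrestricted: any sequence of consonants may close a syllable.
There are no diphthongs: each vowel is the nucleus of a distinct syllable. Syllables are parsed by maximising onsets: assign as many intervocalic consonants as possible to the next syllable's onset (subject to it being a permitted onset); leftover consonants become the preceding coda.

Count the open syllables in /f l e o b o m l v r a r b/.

2

The vowels are e, o, o, a — 4 nuclei, so 4 syllables.
Between /e/ (V1) and /o/ (V2): no consonants, so the boundary falls immediately after /e/.
Between /o/ (V2) and /o/ (V3): /b/ → onset of the next syllable (single consonants are always licit onsets).
Between /o/ (V3) and /a/ (V4): /mlvr/ — longest licit onset from the right is /vr/, leaving /ml/ as coda.
So the parse is fle.o.boml.vrarb.
Classifying each syllable: /fle/ (open), /o/ (open), /boml/ (closed), /vrarb/ (closed).
Open syllables: 2.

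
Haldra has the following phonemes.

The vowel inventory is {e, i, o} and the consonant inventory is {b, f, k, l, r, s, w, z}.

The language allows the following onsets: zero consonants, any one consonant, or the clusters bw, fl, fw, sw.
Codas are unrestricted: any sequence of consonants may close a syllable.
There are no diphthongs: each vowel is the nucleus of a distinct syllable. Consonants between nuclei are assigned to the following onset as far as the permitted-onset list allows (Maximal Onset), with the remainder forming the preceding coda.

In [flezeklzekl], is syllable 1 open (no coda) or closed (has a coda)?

Nuclei (vowels): e, e, e → 3 syllables.
V1 /e/ – V2 /e/: just /z/ — single C goes to the following onset.
V2 /e/ – V3 /e/: /klz/ — longest licit onset from the right is /z/, leaving /kl/ as coda.
Putting it together: fle.zekl.zekl.
Syllable 1 is /fle/; it ends in its nucleus with no coda, so it is open.

open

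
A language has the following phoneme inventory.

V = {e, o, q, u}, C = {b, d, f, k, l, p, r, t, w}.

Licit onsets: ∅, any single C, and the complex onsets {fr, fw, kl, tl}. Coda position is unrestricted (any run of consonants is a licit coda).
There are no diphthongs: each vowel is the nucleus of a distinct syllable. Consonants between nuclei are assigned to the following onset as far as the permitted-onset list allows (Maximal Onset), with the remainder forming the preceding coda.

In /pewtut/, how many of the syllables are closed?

2

The vowels are e, u — 2 nuclei, so 2 syllables.
σ1/σ2 boundary: /wt/ splits as /w/ + /t/ (/t/ is the longest suffix that is a licit onset).
Putting it together: pew.tut.
Classifying each syllable: /pew/ (closed), /tut/ (closed).
Closed syllables: 2.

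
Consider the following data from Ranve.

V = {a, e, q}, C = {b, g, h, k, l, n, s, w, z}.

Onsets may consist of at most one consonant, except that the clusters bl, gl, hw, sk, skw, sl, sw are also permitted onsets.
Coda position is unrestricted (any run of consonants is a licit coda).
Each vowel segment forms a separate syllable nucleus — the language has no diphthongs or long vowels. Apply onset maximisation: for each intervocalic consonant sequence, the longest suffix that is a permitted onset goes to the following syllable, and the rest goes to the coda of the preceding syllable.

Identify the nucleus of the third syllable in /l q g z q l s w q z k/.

Nuclei (vowels): q, q, q → 3 syllables.
The third nucleus (vowel 3 from the left) is /q/.

q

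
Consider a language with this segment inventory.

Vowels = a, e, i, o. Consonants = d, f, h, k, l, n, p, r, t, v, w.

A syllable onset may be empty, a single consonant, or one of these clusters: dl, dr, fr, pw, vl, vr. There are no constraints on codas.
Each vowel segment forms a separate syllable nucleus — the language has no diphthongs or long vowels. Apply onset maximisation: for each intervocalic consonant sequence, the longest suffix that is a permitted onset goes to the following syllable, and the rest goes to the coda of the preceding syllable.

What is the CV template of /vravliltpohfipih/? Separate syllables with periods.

Nuclei (vowels): a, i, o, i, i → 5 syllables.
V1 /a/ – V2 /i/: cluster /vl/ — /vl/ is itself a permitted onset, so the whole cluster goes right; preceding coda = ∅.
V2 /i/ – V3 /o/: /ltp/; trying suffixes from longest down, /p/ is the first permitted one, so coda /lt/ | onset /p/.
V3 /o/ – V4 /i/: /hf/ — longest licit onset from the right is /f/, leaving /h/ as coda.
V4 /i/ – V5 /i/: /p/ is a single consonant, so it becomes the next onset.
So the parse is vra.vlilt.poh.fi.pih.
Mapping each syllable to C/V: /vra/ → CCV, /vlilt/ → CCVCC, /poh/ → CVC, /fi/ → CV, /pih/ → CVC.

CCV.CCVCC.CVC.CV.CVC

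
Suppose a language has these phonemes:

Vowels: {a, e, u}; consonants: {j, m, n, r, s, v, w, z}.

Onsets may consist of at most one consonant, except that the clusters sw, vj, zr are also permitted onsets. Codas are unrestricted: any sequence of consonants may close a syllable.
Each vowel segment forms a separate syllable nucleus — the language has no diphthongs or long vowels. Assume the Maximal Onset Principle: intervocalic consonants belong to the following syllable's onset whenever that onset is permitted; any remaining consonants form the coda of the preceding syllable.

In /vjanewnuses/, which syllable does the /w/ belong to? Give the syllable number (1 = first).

The vowels are a, e, u, e — 4 nuclei, so 4 syllables.
Between /a/ (V1) and /e/ (V2): just /n/ — single C goes to the following onset.
Between /e/ (V2) and /u/ (V3): /wn/ — longest licit onset from the right is /n/, leaving /w/ as coda.
Between /u/ (V3) and /e/ (V4): /s/ → onset of the next syllable (single consonants are always licit onsets).
Putting it together: vja.new.nu.ses.
The /w/ is in the coda of syllable 2 (/new/).

2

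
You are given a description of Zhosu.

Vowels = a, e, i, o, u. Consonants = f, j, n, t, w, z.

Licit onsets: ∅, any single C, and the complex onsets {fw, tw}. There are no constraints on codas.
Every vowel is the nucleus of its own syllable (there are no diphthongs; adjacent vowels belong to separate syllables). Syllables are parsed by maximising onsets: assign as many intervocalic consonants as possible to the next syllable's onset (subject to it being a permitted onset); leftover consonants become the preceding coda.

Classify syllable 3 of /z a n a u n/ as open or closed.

Vowels present: a, a, u; each is a nucleus, giving 3 syllables.
Between /a/ (V1) and /a/ (V2): /n/ → onset of the next syllable (single consonants are always licit onsets).
Between /a/ (V2) and /u/ (V3): no consonants, so the boundary falls immediately after /a/.
Syllabification: za.na.un.
Syllable 3 is /un/ with coda /n/, so it is closed.

closed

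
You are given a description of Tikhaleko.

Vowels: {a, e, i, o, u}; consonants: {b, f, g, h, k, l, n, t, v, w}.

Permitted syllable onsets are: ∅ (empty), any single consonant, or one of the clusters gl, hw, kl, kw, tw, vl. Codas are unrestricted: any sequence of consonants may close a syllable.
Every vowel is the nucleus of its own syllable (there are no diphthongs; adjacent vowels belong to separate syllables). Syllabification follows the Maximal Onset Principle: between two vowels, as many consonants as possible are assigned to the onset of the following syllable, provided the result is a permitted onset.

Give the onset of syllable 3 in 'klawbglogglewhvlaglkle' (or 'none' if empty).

The vowels are a, o, e, a, e — 5 nuclei, so 5 syllables.
/a…o/ gap (V1→V2): /wbgl/ — longest licit onset from the right is /gl/, leaving /wb/ as coda.
/o…e/ gap (V2→V3): /ggl/ — longest licit onset from the right is /gl/, leaving /g/ as coda.
/e…a/ gap (V3→V4): /whvl/; trying suffixes from longest down, /vl/ is the first permitted one, so coda /wh/ | onset /vl/.
/a…e/ gap (V4→V5): /glkl/; trying suffixes from longest down, /kl/ is the first permitted one, so coda /gl/ | onset /kl/.
Putting it together: klawb.glog.glewh.vlagl.kle.
Syllable 3 is /glewh/: onset /gl/, nucleus /e/, coda /wh/.

gl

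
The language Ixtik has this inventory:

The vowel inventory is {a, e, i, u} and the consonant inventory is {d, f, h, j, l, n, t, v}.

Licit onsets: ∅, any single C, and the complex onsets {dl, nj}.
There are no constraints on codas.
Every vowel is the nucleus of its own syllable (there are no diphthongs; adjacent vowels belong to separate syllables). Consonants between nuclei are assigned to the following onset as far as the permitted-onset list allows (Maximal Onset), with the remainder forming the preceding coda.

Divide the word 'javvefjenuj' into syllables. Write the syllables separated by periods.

The vowels are a, e, e, u — 4 nuclei, so 4 syllables.
Between /a/ (V1) and /e/ (V2): cluster /vv/ — the longest permitted-onset suffix is /v/; onset = /v/, preceding coda = /v/.
Between /e/ (V2) and /e/ (V3): /fj/ splits as /f/ + /j/ (/j/ is the longest suffix that is a licit onset).
Between /e/ (V3) and /u/ (V4): /n/ is a single consonant, so it becomes the next onset.

jav.vef.je.nuj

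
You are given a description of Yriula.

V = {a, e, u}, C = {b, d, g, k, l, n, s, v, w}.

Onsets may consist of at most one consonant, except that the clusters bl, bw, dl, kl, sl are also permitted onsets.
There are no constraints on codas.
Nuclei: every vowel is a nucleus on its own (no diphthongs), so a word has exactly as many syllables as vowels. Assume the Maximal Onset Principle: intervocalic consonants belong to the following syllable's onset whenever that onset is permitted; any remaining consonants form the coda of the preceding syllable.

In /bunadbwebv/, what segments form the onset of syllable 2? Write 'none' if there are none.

Vowels present: u, a, e; each is a nucleus, giving 3 syllables.
Between /u/ (V1) and /a/ (V2): just /n/ — single C goes to the following onset.
Between /a/ (V2) and /e/ (V3): /dbw/; trying suffixes from longest down, /bw/ is the first permitted one, so coda /d/ | onset /bw/.
Syllabification: bu.nad.bwebv.
Syllable 2 is /nad/: onset /n/, nucleus /a/, coda /d/.

n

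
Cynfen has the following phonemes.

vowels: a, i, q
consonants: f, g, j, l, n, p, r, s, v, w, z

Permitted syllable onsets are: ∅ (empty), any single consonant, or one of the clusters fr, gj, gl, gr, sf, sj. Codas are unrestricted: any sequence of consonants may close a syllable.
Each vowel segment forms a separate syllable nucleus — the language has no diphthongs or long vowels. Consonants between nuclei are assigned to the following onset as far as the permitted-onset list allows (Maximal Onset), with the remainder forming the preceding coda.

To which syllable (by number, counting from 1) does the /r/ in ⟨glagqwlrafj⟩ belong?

Vowels present: a, q, a; each is a nucleus, giving 3 syllables.
σ1/σ2 boundary: /g/ → onset of the next syllable (single consonants are always licit onsets).
σ2/σ3 boundary: /wlr/; trying suffixes from longest down, /r/ is the first permitted one, so coda /wl/ | onset /r/.
Putting it together: gla.gqwl.rafj.
The /r/ is in the onset of syllable 3 (/rafj/).

3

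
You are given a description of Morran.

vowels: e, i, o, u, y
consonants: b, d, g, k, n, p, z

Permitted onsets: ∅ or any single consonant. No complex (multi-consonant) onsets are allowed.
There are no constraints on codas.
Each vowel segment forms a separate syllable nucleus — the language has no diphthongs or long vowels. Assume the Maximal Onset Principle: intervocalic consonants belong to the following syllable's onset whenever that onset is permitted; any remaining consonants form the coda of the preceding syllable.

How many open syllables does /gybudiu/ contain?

4

The vowels are y, u, i, u — 4 nuclei, so 4 syllables.
Between /y/ (V1) and /u/ (V2): just /b/ — single C goes to the following onset.
Between /u/ (V2) and /i/ (V3): /d/ → onset of the next syllable (single consonants are always licit onsets).
Between /i/ (V3) and /u/ (V4): nothing intervenes; syllable break is V.V.
Syllabification: gy.bu.di.u.
Classifying each syllable: /gy/ (open), /bu/ (open), /di/ (open), /u/ (open).
Open syllables: 4.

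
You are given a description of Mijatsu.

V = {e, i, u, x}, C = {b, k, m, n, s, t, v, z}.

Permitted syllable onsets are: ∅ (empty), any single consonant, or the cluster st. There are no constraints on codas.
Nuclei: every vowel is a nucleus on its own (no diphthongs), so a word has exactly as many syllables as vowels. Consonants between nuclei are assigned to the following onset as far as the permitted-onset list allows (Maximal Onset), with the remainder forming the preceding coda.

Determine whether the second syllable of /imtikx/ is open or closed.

open

Nuclei (vowels): i, i, x → 3 syllables.
/i…i/ gap (V1→V2): /mt/; trying suffixes from longest down, /t/ is the first permitted one, so coda /m/ | onset /t/.
/i…x/ gap (V2→V3): /k/ → onset of the next syllable (single consonants are always licit onsets).
Putting it together: im.ti.kx.
Syllable 2 is /ti/; it ends in its nucleus with no coda, so it is open.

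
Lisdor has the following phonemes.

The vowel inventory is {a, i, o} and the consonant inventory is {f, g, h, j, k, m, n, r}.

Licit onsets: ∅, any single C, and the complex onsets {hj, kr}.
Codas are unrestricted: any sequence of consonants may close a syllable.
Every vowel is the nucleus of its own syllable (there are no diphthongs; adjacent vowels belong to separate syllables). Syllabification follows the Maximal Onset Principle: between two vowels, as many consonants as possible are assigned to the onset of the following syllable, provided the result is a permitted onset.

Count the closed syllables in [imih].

1

The vowels are i, i — 2 nuclei, so 2 syllables.
V1 /i/ – V2 /i/: /m/ is a single consonant, so it becomes the next onset.
So the parse is i.mih.
Classifying each syllable: /i/ (open), /mih/ (closed).
Closed syllables: 1.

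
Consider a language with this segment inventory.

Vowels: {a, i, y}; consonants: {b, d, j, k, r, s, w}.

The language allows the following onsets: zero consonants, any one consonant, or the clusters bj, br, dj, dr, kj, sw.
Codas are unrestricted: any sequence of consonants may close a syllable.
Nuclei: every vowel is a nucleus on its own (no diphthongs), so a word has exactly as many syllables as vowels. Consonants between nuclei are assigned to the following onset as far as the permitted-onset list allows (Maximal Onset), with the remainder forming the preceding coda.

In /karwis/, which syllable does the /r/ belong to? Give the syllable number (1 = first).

1

The vowels are a, i — 2 nuclei, so 2 syllables.
Between /a/ (V1) and /i/ (V2): /rw/ — longest licit onset from the right is /w/, leaving /r/ as coda.
So the parse is kar.wis.
The /r/ is in the coda of syllable 1 (/kar/).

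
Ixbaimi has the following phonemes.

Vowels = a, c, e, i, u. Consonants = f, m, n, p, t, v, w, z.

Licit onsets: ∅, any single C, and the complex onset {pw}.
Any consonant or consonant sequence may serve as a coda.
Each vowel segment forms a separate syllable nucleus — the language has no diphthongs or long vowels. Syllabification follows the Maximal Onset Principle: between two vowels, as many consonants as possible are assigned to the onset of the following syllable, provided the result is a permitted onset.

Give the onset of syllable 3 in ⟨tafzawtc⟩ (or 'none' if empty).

t

Vowels present: a, a, c; each is a nucleus, giving 3 syllables.
σ1/σ2 boundary: cluster /fz/ — the longest permitted-onset suffix is /z/; onset = /z/, preceding coda = /f/.
σ2/σ3 boundary: cluster /wt/ — the longest permitted-onset suffix is /t/; onset = /t/, preceding coda = /w/.
Result: taf.zaw.tc.
Syllable 3 is /tc/: onset /t/, nucleus /c/, coda ∅.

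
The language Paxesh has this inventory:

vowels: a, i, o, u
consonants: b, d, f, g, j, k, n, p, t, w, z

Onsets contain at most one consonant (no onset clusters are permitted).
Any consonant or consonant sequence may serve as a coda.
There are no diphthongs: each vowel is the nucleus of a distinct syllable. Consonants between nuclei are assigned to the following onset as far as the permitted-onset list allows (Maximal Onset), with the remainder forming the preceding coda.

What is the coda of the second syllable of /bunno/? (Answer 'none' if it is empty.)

The vowels are u, o — 2 nuclei, so 2 syllables.
Between /u/ (V1) and /o/ (V2): cluster /nn/ — the longest permitted-onset suffix is /n/; onset = /n/, preceding coda = /n/.
Result: bun.no.
Syllable 2 is /no/: onset /n/, nucleus /o/, coda ∅.

none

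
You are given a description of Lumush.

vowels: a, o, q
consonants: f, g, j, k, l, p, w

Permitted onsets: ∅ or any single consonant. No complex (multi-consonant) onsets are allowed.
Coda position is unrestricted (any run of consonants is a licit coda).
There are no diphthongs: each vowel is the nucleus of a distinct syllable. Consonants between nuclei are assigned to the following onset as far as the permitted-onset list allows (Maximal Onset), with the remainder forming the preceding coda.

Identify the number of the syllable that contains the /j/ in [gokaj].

Nuclei (vowels): o, a → 2 syllables.
σ1/σ2 boundary: just /k/ — single C goes to the following onset.
Result: go.kaj.
The /j/ is in the coda of syllable 2 (/kaj/).

2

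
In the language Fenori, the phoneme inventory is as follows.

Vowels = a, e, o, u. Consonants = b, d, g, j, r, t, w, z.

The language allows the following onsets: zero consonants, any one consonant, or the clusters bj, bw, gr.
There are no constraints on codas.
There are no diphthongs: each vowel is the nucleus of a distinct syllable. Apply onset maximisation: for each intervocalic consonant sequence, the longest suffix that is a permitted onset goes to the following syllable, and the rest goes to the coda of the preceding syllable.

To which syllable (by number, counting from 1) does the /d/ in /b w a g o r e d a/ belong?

Vowels present: a, o, e, a; each is a nucleus, giving 4 syllables.
V1 /a/ – V2 /o/: just /g/ — single C goes to the following onset.
V2 /o/ – V3 /e/: just /r/ — single C goes to the following onset.
V3 /e/ – V4 /a/: /d/ → onset of the next syllable (single consonants are always licit onsets).
Syllabification: bwa.go.re.da.
The /d/ is in the onset of syllable 4 (/da/).

4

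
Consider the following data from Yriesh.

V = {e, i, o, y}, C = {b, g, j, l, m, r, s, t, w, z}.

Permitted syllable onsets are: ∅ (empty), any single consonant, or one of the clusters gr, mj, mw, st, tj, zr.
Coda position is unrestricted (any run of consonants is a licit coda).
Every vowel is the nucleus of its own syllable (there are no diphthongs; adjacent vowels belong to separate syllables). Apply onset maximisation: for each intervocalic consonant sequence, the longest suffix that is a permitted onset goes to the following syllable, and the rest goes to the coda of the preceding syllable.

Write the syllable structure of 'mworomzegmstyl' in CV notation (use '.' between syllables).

CCV.CVC.CVCC.CCVC

Nuclei (vowels): o, o, e, y → 4 syllables.
V1 /o/ – V2 /o/: /r/ is a single consonant, so it becomes the next onset.
V2 /o/ – V3 /e/: cluster /mz/ — the longest permitted-onset suffix is /z/; onset = /z/, preceding coda = /m/.
V3 /e/ – V4 /y/: /gmst/ splits as /gm/ + /st/ (/st/ is the longest suffix that is a licit onset).
Putting it together: mwo.rom.zegm.styl.
Mapping each syllable to C/V: /mwo/ → CCV, /rom/ → CVC, /zegm/ → CVCC, /styl/ → CCVC.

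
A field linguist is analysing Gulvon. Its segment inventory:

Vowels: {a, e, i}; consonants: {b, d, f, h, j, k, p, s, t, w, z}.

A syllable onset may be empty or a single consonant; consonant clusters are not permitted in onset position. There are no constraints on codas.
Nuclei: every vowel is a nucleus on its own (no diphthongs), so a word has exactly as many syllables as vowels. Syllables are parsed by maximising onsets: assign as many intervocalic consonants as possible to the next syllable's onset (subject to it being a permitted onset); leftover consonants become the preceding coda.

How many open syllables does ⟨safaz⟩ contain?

1

Nuclei (vowels): a, a → 2 syllables.
σ1/σ2 boundary: /f/ → onset of the next syllable (single consonants are always licit onsets).
Result: sa.faz.
Classifying each syllable: /sa/ (open), /faz/ (closed).
Open syllables: 1.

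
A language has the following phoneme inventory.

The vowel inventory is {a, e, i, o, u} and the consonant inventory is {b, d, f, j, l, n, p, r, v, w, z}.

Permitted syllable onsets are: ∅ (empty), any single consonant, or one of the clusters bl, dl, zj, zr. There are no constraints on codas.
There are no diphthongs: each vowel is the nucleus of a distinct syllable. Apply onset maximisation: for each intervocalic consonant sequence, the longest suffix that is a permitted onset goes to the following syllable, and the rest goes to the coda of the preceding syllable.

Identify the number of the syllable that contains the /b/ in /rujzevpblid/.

3

Vowels present: u, e, i; each is a nucleus, giving 3 syllables.
Between /u/ (V1) and /e/ (V2): /jz/; trying suffixes from longest down, /z/ is the first permitted one, so coda /j/ | onset /z/.
Between /e/ (V2) and /i/ (V3): /vpbl/ splits as /vp/ + /bl/ (/bl/ is the longest suffix that is a licit onset).
Putting it together: ruj.zevp.blid.
The /b/ is in the onset of syllable 3 (/blid/).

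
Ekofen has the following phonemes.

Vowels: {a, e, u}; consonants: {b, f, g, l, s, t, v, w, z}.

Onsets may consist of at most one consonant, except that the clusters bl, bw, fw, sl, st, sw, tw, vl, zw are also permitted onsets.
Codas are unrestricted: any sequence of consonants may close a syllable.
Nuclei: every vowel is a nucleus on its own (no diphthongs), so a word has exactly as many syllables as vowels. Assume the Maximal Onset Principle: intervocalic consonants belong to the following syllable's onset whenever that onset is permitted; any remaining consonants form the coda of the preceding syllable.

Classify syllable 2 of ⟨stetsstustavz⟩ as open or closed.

Nuclei (vowels): e, u, a → 3 syllables.
σ1/σ2 boundary: /tsst/; trying suffixes from longest down, /st/ is the first permitted one, so coda /ts/ | onset /st/.
σ2/σ3 boundary: /st/ is a licit onset in full, so it all attaches to the next syllable.
So the parse is stets.stu.stavz.
Syllable 2 is /stu/; it ends in its nucleus with no coda, so it is open.

open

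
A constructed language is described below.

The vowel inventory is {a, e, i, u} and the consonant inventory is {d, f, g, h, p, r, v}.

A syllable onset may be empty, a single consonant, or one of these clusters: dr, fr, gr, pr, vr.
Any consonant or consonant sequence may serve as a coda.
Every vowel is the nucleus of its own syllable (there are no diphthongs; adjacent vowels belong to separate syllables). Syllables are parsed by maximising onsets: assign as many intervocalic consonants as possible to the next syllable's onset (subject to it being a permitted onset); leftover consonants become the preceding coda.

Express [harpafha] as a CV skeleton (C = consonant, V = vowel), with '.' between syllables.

The vowels are a, a, a — 3 nuclei, so 3 syllables.
Between /a/ (V1) and /a/ (V2): cluster /rp/ — the longest permitted-onset suffix is /p/; onset = /p/, preceding coda = /r/.
Between /a/ (V2) and /a/ (V3): /fh/ splits as /f/ + /h/ (/h/ is the longest suffix that is a licit onset).
Syllabification: har.paf.ha.
Mapping each syllable to C/V: /har/ → CVC, /paf/ → CVC, /ha/ → CV.

CVC.CVC.CV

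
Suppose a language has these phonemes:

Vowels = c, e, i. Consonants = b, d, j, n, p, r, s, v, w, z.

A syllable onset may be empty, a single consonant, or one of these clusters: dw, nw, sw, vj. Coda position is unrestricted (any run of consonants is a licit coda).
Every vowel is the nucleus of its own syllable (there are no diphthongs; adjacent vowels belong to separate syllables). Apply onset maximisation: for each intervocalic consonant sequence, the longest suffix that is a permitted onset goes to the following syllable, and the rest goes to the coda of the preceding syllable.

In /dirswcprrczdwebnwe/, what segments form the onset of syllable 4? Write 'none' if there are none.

Vowels present: i, c, c, e, e; each is a nucleus, giving 5 syllables.
Between /i/ (V1) and /c/ (V2): cluster /rsw/ — the longest permitted-onset suffix is /sw/; onset = /sw/, preceding coda = /r/.
Between /c/ (V2) and /c/ (V3): /prr/ splits as /pr/ + /r/ (/r/ is the longest suffix that is a licit onset).
Between /c/ (V3) and /e/ (V4): /zdw/ — longest licit onset from the right is /dw/, leaving /z/ as coda.
Between /e/ (V4) and /e/ (V5): /bnw/ — longest licit onset from the right is /nw/, leaving /b/ as coda.
So the parse is dir.swcpr.rcz.dweb.nwe.
Syllable 4 is /dweb/: onset /dw/, nucleus /e/, coda /b/.

dw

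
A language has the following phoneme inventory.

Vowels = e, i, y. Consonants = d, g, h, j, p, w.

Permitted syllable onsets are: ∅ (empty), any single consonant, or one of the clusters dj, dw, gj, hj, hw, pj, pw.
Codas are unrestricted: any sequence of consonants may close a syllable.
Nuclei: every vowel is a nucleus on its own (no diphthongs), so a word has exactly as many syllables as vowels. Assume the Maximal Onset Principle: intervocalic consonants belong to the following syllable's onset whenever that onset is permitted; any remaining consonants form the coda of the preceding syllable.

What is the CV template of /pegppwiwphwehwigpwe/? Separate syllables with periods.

CVCC.CCVCC.CCV.CCVC.CCV

Vowels present: e, i, e, i, e; each is a nucleus, giving 5 syllables.
V1 /e/ – V2 /i/: cluster /gppw/ — the longest permitted-onset suffix is /pw/; onset = /pw/, preceding coda = /gp/.
V2 /i/ – V3 /e/: /wphw/ splits as /wp/ + /hw/ (/hw/ is the longest suffix that is a licit onset).
V3 /e/ – V4 /i/: /hw/ — entire cluster is a permitted onset → onset /hw/, coda ∅.
V4 /i/ – V5 /e/: /gpw/ — longest licit onset from the right is /pw/, leaving /g/ as coda.
Result: pegp.pwiwp.hwe.hwig.pwe.
Mapping each syllable to C/V: /pegp/ → CVCC, /pwiwp/ → CCVCC, /hwe/ → CCV, /hwig/ → CCVC, /pwe/ → CCV.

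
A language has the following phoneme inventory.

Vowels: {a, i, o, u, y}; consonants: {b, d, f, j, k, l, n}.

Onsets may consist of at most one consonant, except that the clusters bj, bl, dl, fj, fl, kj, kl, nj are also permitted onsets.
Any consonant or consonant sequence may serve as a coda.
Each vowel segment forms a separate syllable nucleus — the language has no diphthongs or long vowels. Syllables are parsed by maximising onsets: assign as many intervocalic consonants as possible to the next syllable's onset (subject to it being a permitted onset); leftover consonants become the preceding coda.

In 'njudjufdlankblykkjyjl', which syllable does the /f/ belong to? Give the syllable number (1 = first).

Vowels present: u, u, a, y, y; each is a nucleus, giving 5 syllables.
Between /u/ (V1) and /u/ (V2): /dj/ splits as /d/ + /j/ (/j/ is the longest suffix that is a licit onset).
Between /u/ (V2) and /a/ (V3): /fdl/ splits as /f/ + /dl/ (/dl/ is the longest suffix that is a licit onset).
Between /a/ (V3) and /y/ (V4): /nkbl/; trying suffixes from longest down, /bl/ is the first permitted one, so coda /nk/ | onset /bl/.
Between /y/ (V4) and /y/ (V5): /kkj/ splits as /k/ + /kj/ (/kj/ is the longest suffix that is a licit onset).
So the parse is njud.juf.dlank.blyk.kjyjl.
The /f/ is in the coda of syllable 2 (/juf/).

2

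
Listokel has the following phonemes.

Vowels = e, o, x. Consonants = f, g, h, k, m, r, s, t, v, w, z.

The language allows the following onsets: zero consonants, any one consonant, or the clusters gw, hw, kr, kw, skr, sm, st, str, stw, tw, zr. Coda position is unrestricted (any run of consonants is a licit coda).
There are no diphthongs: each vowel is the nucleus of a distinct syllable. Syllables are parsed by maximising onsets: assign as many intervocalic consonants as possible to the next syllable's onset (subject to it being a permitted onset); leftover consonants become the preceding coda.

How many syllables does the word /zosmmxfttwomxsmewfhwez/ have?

Nuclei (vowels): o, x, o, x, e, e → 6 syllables.

6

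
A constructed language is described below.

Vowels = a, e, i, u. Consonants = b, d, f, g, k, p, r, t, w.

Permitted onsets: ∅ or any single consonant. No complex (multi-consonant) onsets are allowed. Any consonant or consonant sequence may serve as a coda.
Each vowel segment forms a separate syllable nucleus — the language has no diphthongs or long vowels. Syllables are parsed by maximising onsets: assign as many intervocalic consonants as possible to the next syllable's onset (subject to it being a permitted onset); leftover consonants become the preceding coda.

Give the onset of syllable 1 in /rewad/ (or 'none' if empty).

r

Vowels present: e, a; each is a nucleus, giving 2 syllables.
V1 /e/ – V2 /a/: just /w/ — single C goes to the following onset.
Result: re.wad.
Syllable 1 is /re/: onset /r/, nucleus /e/, coda ∅.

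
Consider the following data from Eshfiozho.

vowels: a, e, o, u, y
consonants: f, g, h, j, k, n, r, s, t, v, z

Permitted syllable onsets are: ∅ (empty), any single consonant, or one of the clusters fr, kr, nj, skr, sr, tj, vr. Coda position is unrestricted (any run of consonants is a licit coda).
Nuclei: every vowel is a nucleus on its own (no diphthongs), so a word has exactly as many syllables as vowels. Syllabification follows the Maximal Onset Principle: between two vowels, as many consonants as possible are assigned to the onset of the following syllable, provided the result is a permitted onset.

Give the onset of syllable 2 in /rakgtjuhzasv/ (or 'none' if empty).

tj

The vowels are a, u, a — 3 nuclei, so 3 syllables.
σ1/σ2 boundary: /kgtj/ splits as /kg/ + /tj/ (/tj/ is the longest suffix that is a licit onset).
σ2/σ3 boundary: /hz/; trying suffixes from longest down, /z/ is the first permitted one, so coda /h/ | onset /z/.
Result: rakg.tjuh.zasv.
Syllable 2 is /tjuh/: onset /tj/, nucleus /u/, coda /h/.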